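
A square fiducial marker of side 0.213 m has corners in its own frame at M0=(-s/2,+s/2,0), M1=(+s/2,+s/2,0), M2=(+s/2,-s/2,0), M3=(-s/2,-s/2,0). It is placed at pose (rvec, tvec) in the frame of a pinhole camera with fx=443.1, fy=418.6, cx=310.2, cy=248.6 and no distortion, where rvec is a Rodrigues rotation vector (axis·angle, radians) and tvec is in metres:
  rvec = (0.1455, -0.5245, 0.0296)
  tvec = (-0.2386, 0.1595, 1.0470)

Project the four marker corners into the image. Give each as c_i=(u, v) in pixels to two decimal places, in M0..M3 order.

c0=(161.68, 359.04) c1=(249.20, 347.73) c2=(253.32, 269.09) c3=(163.75, 272.15)

Intrinsics K: fx=443.1, fy=418.6, cx=310.2, cy=248.6
Marker side s = 0.213 m; corners in marker frame (Z=0):
  M0 = (-0.1065, +0.1065, 0)
  M1 = (+0.1065, +0.1065, 0)
  M2 = (+0.1065, -0.1065, 0)
  M3 = (-0.1065, -0.1065, 0)
rvec = (0.1455, -0.5245, 0.0296), |rvec| = θ = 0.54511 rad = 31.233°
Rodrigues: sinθ=0.51851, 1−cosθ=0.14493; R = I + sinθ·[k]× + (1−cosθ)·[k]×²:
    [+0.86540 -0.06538 -0.49681]
    [-0.00907 +0.98925 -0.14597]
    [+0.50101 +0.13083 +0.85550]
t = (-0.2386, 0.1595, 1.0470) m
M0: Pc = R·M0+t = (-0.33773, +0.26582, +1.00758); u = 443.1·(-0.33773)/1.00758 + 310.2 = 161.6782, v = 418.6·(+0.26582)/1.00758 + 248.6 = 359.0358
M1: Pc = R·M1+t = (-0.15340, +0.26389, +1.11429); u = 443.1·(-0.15340)/1.11429 + 310.2 = 249.2009, v = 418.6·(+0.26389)/1.11429 + 248.6 = 347.7340
M2: Pc = R·M2+t = (-0.13947, +0.05318, +1.08642); u = 443.1·(-0.13947)/1.08642 + 310.2 = 253.3158, v = 418.6·(+0.05318)/1.08642 + 248.6 = 269.0902
M3: Pc = R·M3+t = (-0.32380, +0.05511, +0.97971); u = 443.1·(-0.32380)/0.97971 + 310.2 = 163.7519, v = 418.6·(+0.05511)/0.97971 + 248.6 = 272.1471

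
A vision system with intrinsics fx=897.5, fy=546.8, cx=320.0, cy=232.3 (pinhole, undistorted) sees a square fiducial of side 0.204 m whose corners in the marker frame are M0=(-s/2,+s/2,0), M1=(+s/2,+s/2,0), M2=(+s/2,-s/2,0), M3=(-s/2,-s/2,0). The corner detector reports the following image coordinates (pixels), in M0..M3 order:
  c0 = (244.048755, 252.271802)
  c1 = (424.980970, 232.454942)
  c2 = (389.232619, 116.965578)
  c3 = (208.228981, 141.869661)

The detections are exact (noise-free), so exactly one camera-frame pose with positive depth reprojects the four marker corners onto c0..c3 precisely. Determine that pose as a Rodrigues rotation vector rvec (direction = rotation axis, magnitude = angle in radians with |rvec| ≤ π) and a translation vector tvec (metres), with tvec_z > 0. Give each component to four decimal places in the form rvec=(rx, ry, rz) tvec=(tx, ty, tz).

Intrinsics K: fx=897.5, fy=546.8, cx=320.0, cy=232.3
Marker side s = 0.204 m; corners in marker frame (Z=0):
  M0 = (-0.1020, +0.1020, 0)
  M1 = (+0.1020, +0.1020, 0)
  M2 = (+0.1020, -0.1020, 0)
  M3 = (-0.1020, -0.1020, 0)
Detected image corners:
  c0 = (244.048755, 252.271802) px
  c1 = (424.980970, 232.454942) px
  c2 = (389.232619, 116.965578) px
  c3 = (208.228981, 141.869661) px
Planar DLT: solve 8×8 A·h = b for H (H[2,2]=1):
  H  [+819.93980 +189.30786 +314.74531]
  H  [-148.98254 +561.54194 +186.38511]
  H  [-0.21210 +0.04388 +1.00000]
B = K⁻¹H; ‖b₁‖=1.027994, ‖b₂‖=1.027994; λ = 2/(‖b₁‖+‖b₂‖) = 0.972769, sign → tz>0 ⇒ λ=+0.972769
r₁ = λ·B[:,0] = (+0.96227,-0.17739,-0.20633); r₂ = λ·B[:,1] = (+0.18997,+0.98086,+0.04268)
r₃ = r₁×r₂ = (+0.19481,-0.08027,+0.97755); SVD([r₁ r₂ r₃]) → R = UVᵀ:
  R  [+0.96227 +0.18997 +0.19481]
  R  [-0.17739 +0.98086 -0.08027]
  R  [-0.20633 +0.04268 +0.97755]
t = (-0.00570, -0.08168, +0.97277) m
tr R = 2.920683; θ = arccos((tr R − 1)/2) = 0.282571 rad = 16.190°
axis k = ((R−Rᵀ)₃₂, (R−Rᵀ)₁₃, (R−Rᵀ)₂₁) / (2 sinθ) = (+0.220472, +0.719333, -0.658751)
rvec = θ·k = (+0.062299, +0.203263, -0.186144)

rvec=(0.0623, 0.2033, -0.1861) tvec=(-0.0057, -0.0817, 0.9728)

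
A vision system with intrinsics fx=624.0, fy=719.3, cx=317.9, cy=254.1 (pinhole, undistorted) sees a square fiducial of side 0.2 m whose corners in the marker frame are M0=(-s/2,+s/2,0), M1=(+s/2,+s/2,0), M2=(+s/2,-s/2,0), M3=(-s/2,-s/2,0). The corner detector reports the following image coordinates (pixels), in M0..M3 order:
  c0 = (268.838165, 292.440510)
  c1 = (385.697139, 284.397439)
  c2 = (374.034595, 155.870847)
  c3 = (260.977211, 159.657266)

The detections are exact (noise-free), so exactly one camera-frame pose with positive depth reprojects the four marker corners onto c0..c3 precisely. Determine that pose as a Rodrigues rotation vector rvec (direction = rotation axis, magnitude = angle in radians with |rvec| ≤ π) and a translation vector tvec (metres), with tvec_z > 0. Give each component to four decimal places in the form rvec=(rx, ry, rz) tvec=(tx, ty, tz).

Intrinsics K: fx=624.0, fy=719.3, cx=317.9, cy=254.1
Marker side s = 0.2 m; corners in marker frame (Z=0):
  M0 = (-0.1000, +0.1000, 0)
  M1 = (+0.1000, +0.1000, 0)
  M2 = (+0.1000, -0.1000, 0)
  M3 = (-0.1000, -0.1000, 0)
Detected image corners:
  c0 = (268.838165, 292.440510) px
  c1 = (385.697139, 284.397439) px
  c2 = (374.034595, 155.870847) px
  c3 = (260.977211, 159.657266) px
Planar DLT: solve 8×8 A·h = b for H (H[2,2]=1):
  H  [+624.53200 -8.58790 +323.18953]
  H  [+5.15444 +613.28957 +221.87968]
  H  [+0.15482 -0.17849 +1.00000]
B = K⁻¹H; ‖b₁‖=0.936096, ‖b₂‖=0.936096; λ = 2/(‖b₁‖+‖b₂‖) = 1.068267, sign → tz>0 ⇒ λ=+1.068267
r₁ = λ·B[:,0] = (+0.98492,-0.05077,+0.16539); r₂ = λ·B[:,1] = (+0.08244,+0.97818,-0.19068)
r₃ = r₁×r₂ = (-0.15210,+0.20144,+0.96762); SVD([r₁ r₂ r₃]) → R = UVᵀ:
  R  [+0.98492 +0.08244 -0.15210]
  R  [-0.05077 +0.97818 +0.20144]
  R  [+0.16539 -0.19068 +0.96762]
t = (+0.00906, -0.04785, +1.06827) m
tr R = 2.930727; θ = arccos((tr R − 1)/2) = 0.263964 rad = 15.124°
axis k = ((R−Rᵀ)₃₂, (R−Rᵀ)₁₃, (R−Rᵀ)₂₁) / (2 sinθ) = (-0.751441, -0.608415, -0.255278)
rvec = θ·k = (-0.198353, -0.160600, -0.067384)

rvec=(-0.1984, -0.1606, -0.0674) tvec=(0.0091, -0.0479, 1.0683)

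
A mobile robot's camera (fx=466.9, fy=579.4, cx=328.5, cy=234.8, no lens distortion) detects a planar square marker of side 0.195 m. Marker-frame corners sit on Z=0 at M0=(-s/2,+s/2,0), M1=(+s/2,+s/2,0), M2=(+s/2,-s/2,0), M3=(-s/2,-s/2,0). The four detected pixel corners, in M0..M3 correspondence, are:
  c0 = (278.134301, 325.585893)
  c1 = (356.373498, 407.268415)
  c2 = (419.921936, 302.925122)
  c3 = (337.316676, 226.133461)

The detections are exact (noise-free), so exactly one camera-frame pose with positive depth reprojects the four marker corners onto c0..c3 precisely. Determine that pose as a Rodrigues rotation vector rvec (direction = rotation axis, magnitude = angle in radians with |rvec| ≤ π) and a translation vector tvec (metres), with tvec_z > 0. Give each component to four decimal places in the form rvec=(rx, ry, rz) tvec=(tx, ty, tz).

rvec=(-0.0343, 0.2670, 0.6385) tvec=(0.0343, 0.1218, 0.8839)

Intrinsics K: fx=466.9, fy=579.4, cx=328.5, cy=234.8
Marker side s = 0.195 m; corners in marker frame (Z=0):
  M0 = (-0.0975, +0.0975, 0)
  M1 = (+0.0975, +0.0975, 0)
  M2 = (+0.0975, -0.0975, 0)
  M3 = (-0.0975, -0.0975, 0)
Detected image corners:
  c0 = (278.134301, 325.585893) px
  c1 = (356.373498, 407.268415) px
  c2 = (419.921936, 302.925122) px
  c3 = (337.316676, 226.133461) px
Planar DLT: solve 8×8 A·h = b for H (H[2,2]=1):
  H  [+311.33510 -294.59547 +346.62816]
  H  [+314.81344 +540.13469 +314.63907]
  H  [-0.29035 +0.05686 +1.00000]
B = K⁻¹H; ‖b₁‖=1.131393, ‖b₂‖=1.131393; λ = 2/(‖b₁‖+‖b₂‖) = 0.883866, sign → tz>0 ⇒ λ=+0.883866
r₁ = λ·B[:,0] = (+0.76993,+0.58424,-0.25663); r₂ = λ·B[:,1] = (-0.59304,+0.80360,+0.05025)
r₃ = r₁×r₂ = (+0.23559,+0.11350,+0.96520); SVD([r₁ r₂ r₃]) → R = UVᵀ:
  R  [+0.76993 -0.59304 +0.23559]
  R  [+0.58424 +0.80360 +0.11350]
  R  [-0.25663 +0.05025 +0.96520]
t = (+0.03432, +0.12179, +0.88387) m
tr R = 2.538739; θ = arccos((tr R − 1)/2) = 0.692943 rad = 39.703°
axis k = ((R−Rᵀ)₃₂, (R−Rᵀ)₁₃, (R−Rᵀ)₂₁) / (2 sinθ) = (-0.049507, +0.385270, +0.921475)
rvec = θ·k = (-0.034306, +0.266970, +0.638529)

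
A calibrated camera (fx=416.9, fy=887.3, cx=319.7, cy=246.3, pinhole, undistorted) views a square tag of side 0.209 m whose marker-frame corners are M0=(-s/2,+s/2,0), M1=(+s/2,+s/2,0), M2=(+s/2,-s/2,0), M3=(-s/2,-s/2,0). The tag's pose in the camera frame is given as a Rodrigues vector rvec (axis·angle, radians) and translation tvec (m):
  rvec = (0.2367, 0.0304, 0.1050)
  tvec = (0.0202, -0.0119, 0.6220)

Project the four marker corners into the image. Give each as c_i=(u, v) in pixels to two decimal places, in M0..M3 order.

c0=(259.17, 352.88) c1=(393.15, 384.38) c2=(413.89, 94.78) c3=(268.77, 62.48)

Intrinsics K: fx=416.9, fy=887.3, cx=319.7, cy=246.3
Marker side s = 0.209 m; corners in marker frame (Z=0):
  M0 = (-0.1045, +0.1045, 0)
  M1 = (+0.1045, +0.1045, 0)
  M2 = (+0.1045, -0.1045, 0)
  M3 = (-0.1045, -0.1045, 0)
rvec = (0.2367, 0.0304, 0.1050), |rvec| = θ = 0.26072 rad = 14.938°
Rodrigues: sinθ=0.25778, 1−cosθ=0.03380; R = I + sinθ·[k]× + (1−cosθ)·[k]×²:
    [+0.99406 -0.10024 +0.04241]
    [+0.10739 +0.96666 -0.23244]
    [-0.01770 +0.23561 +0.97169]
t = (0.0202, -0.0119, 0.6220) m
M0: Pc = R·M0+t = (-0.09415, +0.07789, +0.64847); u = 416.9·(-0.09415)/0.64847 + 319.7 = 259.1688, v = 887.3·(+0.07789)/0.64847 + 246.3 = 352.8818
M1: Pc = R·M1+t = (+0.11360, +0.10034, +0.64477); u = 416.9·(+0.11360)/0.64477 + 319.7 = 393.1549, v = 887.3·(+0.10034)/0.64477 + 246.3 = 384.3808
M2: Pc = R·M2+t = (+0.13455, -0.10169, +0.59553); u = 416.9·(+0.13455)/0.59553 + 319.7 = 413.8945, v = 887.3·(-0.10169)/0.59553 + 246.3 = 94.7825
M3: Pc = R·M3+t = (-0.07320, -0.12414, +0.59923); u = 416.9·(-0.07320)/0.59923 + 319.7 = 268.7696, v = 887.3·(-0.12414)/0.59923 + 246.3 = 62.4829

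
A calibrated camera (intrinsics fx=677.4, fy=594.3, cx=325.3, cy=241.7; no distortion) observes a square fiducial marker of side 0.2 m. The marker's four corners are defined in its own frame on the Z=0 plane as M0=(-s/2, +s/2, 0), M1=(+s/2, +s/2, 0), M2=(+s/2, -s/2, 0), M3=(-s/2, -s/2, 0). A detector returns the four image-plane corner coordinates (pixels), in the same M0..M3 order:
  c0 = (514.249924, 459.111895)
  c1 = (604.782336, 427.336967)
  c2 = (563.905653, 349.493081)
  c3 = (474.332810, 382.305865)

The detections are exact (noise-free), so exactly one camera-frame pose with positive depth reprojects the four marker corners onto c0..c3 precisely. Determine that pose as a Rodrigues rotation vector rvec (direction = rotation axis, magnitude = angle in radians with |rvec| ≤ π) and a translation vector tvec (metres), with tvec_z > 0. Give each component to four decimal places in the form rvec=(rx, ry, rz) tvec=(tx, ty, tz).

Intrinsics K: fx=677.4, fy=594.3, cx=325.3, cy=241.7
Marker side s = 0.2 m; corners in marker frame (Z=0):
  M0 = (-0.1000, +0.1000, 0)
  M1 = (+0.1000, +0.1000, 0)
  M2 = (+0.1000, -0.1000, 0)
  M3 = (-0.1000, -0.1000, 0)
Detected image corners:
  c0 = (514.249924, 459.111895) px
  c1 = (604.782336, 427.336967) px
  c2 = (563.905653, 349.493081) px
  c3 = (474.332810, 382.305865) px
Planar DLT: solve 8×8 A·h = b for H (H[2,2]=1):
  H  [+409.66888 +191.44071 +538.93939]
  H  [-191.92207 +378.70953 +404.60802]
  H  [-0.07526 -0.01952 +1.00000]
B = K⁻¹H; ‖b₁‖=0.708438, ‖b₂‖=0.708438; λ = 2/(‖b₁‖+‖b₂‖) = 1.411556, sign → tz>0 ⇒ λ=+1.411556
r₁ = λ·B[:,0] = (+0.90468,-0.41264,-0.10624); r₂ = λ·B[:,1] = (+0.41215,+0.91070,-0.02755)
r₃ = r₁×r₂ = (+0.10812,-0.01886,+0.99396); SVD([r₁ r₂ r₃]) → R = UVᵀ:
  R  [+0.90468 +0.41215 +0.10812]
  R  [-0.41264 +0.91070 -0.01886]
  R  [-0.10624 -0.02755 +0.99396]
t = (+0.44518, +0.38693, +1.41156) m
tr R = 2.809336; θ = arccos((tr R − 1)/2) = 0.440196 rad = 25.221°
axis k = ((R−Rᵀ)₃₂, (R−Rᵀ)₁₃, (R−Rᵀ)₂₁) / (2 sinθ) = (-0.010193, +0.251517, -0.967799)
rvec = θ·k = (-0.004487, +0.110717, -0.426021)

rvec=(-0.0045, 0.1107, -0.4260) tvec=(0.4452, 0.3869, 1.4116)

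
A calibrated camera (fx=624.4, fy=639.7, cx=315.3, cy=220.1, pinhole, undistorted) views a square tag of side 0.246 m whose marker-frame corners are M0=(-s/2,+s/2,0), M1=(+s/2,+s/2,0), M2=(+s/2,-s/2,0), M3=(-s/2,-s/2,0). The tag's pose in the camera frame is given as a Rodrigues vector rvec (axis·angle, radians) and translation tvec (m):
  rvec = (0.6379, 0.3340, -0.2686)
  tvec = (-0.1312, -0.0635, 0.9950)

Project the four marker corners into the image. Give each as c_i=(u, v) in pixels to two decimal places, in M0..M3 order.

Intrinsics K: fx=624.4, fy=639.7, cx=315.3, cy=220.1
Marker side s = 0.246 m; corners in marker frame (Z=0):
  M0 = (-0.1230, +0.1230, 0)
  M1 = (+0.1230, +0.1230, 0)
  M2 = (+0.1230, -0.1230, 0)
  M3 = (-0.1230, -0.1230, 0)
rvec = (0.6379, 0.3340, -0.2686), |rvec| = θ = 0.76852 rad = 44.033°
Rodrigues: sinθ=0.69507, 1−cosθ=0.28106; R = I + sinθ·[k]× + (1−cosθ)·[k]×²:
    [+0.91258 +0.34432 +0.22054]
    [-0.14154 +0.77203 -0.61963]
    [-0.38362 +0.53424 +0.75327]
t = (-0.1312, -0.0635, 0.9950) m
M0: Pc = R·M0+t = (-0.20110, +0.04887, +1.10790); u = 624.4·(-0.20110)/1.10790 + 315.3 = 201.9640, v = 639.7·(+0.04887)/1.10790 + 220.1 = 248.3170
M1: Pc = R·M1+t = (+0.02340, +0.01405, +1.01353); u = 624.4·(+0.02340)/1.01353 + 315.3 = 329.7151, v = 639.7·(+0.01405)/1.01353 + 220.1 = 228.9677
M2: Pc = R·M2+t = (-0.06130, -0.17587, +0.88210); u = 624.4·(-0.06130)/0.88210 + 315.3 = 271.9060, v = 639.7·(-0.17587)/0.88210 + 220.1 = 92.5600
M3: Pc = R·M3+t = (-0.28580, -0.14105, +0.97647); u = 624.4·(-0.28580)/0.97647 + 315.3 = 132.5476, v = 639.7·(-0.14105)/0.97647 + 220.1 = 127.6964

c0=(201.96, 248.32) c1=(329.72, 228.97) c2=(271.91, 92.56) c3=(132.55, 127.70)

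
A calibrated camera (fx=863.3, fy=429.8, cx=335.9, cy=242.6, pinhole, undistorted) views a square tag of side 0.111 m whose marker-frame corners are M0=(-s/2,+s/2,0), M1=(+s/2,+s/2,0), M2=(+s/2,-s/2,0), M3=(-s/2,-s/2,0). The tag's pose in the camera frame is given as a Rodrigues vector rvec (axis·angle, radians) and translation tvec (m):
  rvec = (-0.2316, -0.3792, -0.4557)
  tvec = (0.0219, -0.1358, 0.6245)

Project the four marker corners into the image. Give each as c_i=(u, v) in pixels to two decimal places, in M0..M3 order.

c0=(338.52, 194.86) c1=(462.70, 169.64) c2=(391.31, 107.59) c3=(264.86, 127.62)

Intrinsics K: fx=863.3, fy=429.8, cx=335.9, cy=242.6
Marker side s = 0.111 m; corners in marker frame (Z=0):
  M0 = (-0.0555, +0.0555, 0)
  M1 = (+0.0555, +0.0555, 0)
  M2 = (+0.0555, -0.0555, 0)
  M3 = (-0.0555, -0.0555, 0)
rvec = (-0.2316, -0.3792, -0.4557), |rvec| = θ = 0.63647 rad = 36.467°
Rodrigues: sinθ=0.59436, 1−cosθ=0.19580; R = I + sinθ·[k]× + (1−cosθ)·[k]×²:
    [+0.83013 +0.46800 -0.30310]
    [-0.38310 +0.87370 +0.29980]
    [+0.40512 -0.13275 +0.90457]
t = (0.0219, -0.1358, 0.6245) m
M0: Pc = R·M0+t = (+0.00180, -0.06605, +0.59465); u = 863.3·(+0.00180)/0.59465 + 335.9 = 338.5161, v = 429.8·(-0.06605)/0.59465 + 242.6 = 194.8622
M1: Pc = R·M1+t = (+0.09395, -0.10857, +0.63962); u = 863.3·(+0.09395)/0.63962 + 335.9 = 462.7002, v = 429.8·(-0.10857)/0.63962 + 242.6 = 169.6436
M2: Pc = R·M2+t = (+0.04200, -0.20555, +0.65435); u = 863.3·(+0.04200)/0.65435 + 335.9 = 391.3088, v = 429.8·(-0.20555)/0.65435 + 242.6 = 107.5864
M3: Pc = R·M3+t = (-0.05015, -0.16303, +0.60938); u = 863.3·(-0.05015)/0.60938 + 335.9 = 264.8594, v = 429.8·(-0.16303)/0.60938 + 242.6 = 127.6157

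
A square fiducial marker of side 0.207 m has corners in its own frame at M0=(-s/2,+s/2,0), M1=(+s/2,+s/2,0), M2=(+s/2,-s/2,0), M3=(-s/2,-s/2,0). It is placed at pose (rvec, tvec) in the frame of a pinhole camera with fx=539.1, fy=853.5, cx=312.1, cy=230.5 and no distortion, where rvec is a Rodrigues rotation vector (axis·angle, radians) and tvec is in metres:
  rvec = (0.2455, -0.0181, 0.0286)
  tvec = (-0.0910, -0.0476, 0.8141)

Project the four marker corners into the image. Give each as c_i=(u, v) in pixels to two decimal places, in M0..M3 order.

Intrinsics K: fx=539.1, fy=853.5, cx=312.1, cy=230.5
Marker side s = 0.207 m; corners in marker frame (Z=0):
  M0 = (-0.1035, +0.1035, 0)
  M1 = (+0.1035, +0.1035, 0)
  M2 = (+0.1035, -0.1035, 0)
  M3 = (-0.1035, -0.1035, 0)
rvec = (0.2455, -0.0181, 0.0286), |rvec| = θ = 0.24782 rad = 14.199°
Rodrigues: sinθ=0.24529, 1−cosθ=0.03055; R = I + sinθ·[k]× + (1−cosθ)·[k]×²:
    [+0.99943 -0.03052 -0.01442]
    [+0.02610 +0.96961 -0.24325]
    [+0.02141 +0.24274 +0.96986]
t = (-0.0910, -0.0476, 0.8141) m
M0: Pc = R·M0+t = (-0.19760, +0.05005, +0.83701); u = 539.1·(-0.19760)/0.83701 + 312.1 = 184.8300, v = 853.5·(+0.05005)/0.83701 + 230.5 = 281.5400
M1: Pc = R·M1+t = (+0.00928, +0.05546, +0.84144); u = 539.1·(+0.00928)/0.84144 + 312.1 = 318.0471, v = 853.5·(+0.05546)/0.84144 + 230.5 = 286.7508
M2: Pc = R·M2+t = (+0.01560, -0.14525, +0.79119); u = 539.1·(+0.01560)/0.79119 + 312.1 = 322.7293, v = 853.5·(-0.14525)/0.79119 + 230.5 = 73.8073
M3: Pc = R·M3+t = (-0.19128, -0.15066, +0.78676); u = 539.1·(-0.19128)/0.78676 + 312.1 = 181.0306, v = 853.5·(-0.15066)/0.78676 + 230.5 = 67.0643

c0=(184.83, 281.54) c1=(318.05, 286.75) c2=(322.73, 73.81) c3=(181.03, 67.06)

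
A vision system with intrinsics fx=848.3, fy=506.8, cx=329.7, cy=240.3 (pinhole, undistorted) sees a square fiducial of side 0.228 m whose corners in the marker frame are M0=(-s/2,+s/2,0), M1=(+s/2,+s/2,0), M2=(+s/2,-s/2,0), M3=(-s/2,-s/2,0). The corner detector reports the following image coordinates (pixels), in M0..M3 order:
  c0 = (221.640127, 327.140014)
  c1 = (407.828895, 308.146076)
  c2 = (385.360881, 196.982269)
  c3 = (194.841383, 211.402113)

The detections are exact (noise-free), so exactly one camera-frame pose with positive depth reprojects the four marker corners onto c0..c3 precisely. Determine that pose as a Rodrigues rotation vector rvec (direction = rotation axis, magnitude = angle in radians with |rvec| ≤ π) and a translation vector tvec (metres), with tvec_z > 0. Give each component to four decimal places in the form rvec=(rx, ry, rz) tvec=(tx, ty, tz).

rvec=(0.0644, -0.1951, -0.1328) tvec=(-0.0298, 0.0415, 1.0047)

Intrinsics K: fx=848.3, fy=506.8, cx=329.7, cy=240.3
Marker side s = 0.228 m; corners in marker frame (Z=0):
  M0 = (-0.1140, +0.1140, 0)
  M1 = (+0.1140, +0.1140, 0)
  M2 = (+0.1140, -0.1140, 0)
  M3 = (-0.1140, -0.1140, 0)
Detected image corners:
  c0 = (221.640127, 327.140014) px
  c1 = (407.828895, 308.146076) px
  c2 = (385.360881, 196.982269) px
  c3 = (194.841383, 211.402113) px
Planar DLT: solve 8×8 A·h = b for H (H[2,2]=1):
  H  [+882.90512 +130.89663 +304.54394]
  H  [-24.29455 +517.27117 +261.23161]
  H  [+0.18806 +0.07625 +1.00000]
B = K⁻¹H; ‖b₁‖=0.995295, ‖b₂‖=0.995295; λ = 2/(‖b₁‖+‖b₂‖) = 1.004727, sign → tz>0 ⇒ λ=+1.004727
r₁ = λ·B[:,0] = (+0.97228,-0.13775,+0.18895); r₂ = λ·B[:,1] = (+0.12526,+0.98916,+0.07661)
r₃ = r₁×r₂ = (-0.19746,-0.05082,+0.97899); SVD([r₁ r₂ r₃]) → R = UVᵀ:
  R  [+0.97228 +0.12526 -0.19746]
  R  [-0.13775 +0.98916 -0.05082]
  R  [+0.18895 +0.07661 +0.97899]
t = (-0.02979, +0.04150, +1.00473) m
tr R = 2.940432; θ = arccos((tr R − 1)/2) = 0.244675 rad = 14.019°
axis k = ((R−Rᵀ)₃₂, (R−Rᵀ)₁₃, (R−Rᵀ)₂₁) / (2 sinθ) = (+0.263018, -0.797564, -0.542875)
rvec = θ·k = (+0.064354, -0.195144, -0.132828)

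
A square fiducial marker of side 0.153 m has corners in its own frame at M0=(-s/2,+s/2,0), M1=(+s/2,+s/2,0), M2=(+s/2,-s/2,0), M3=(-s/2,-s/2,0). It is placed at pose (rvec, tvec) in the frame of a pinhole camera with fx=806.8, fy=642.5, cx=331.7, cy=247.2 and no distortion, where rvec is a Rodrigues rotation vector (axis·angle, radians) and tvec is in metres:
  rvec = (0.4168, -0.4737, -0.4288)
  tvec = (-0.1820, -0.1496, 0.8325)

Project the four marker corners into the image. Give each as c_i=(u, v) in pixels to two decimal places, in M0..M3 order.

Intrinsics K: fx=806.8, fy=642.5, cx=331.7, cy=247.2
Marker side s = 0.153 m; corners in marker frame (Z=0):
  M0 = (-0.0765, +0.0765, 0)
  M1 = (+0.0765, +0.0765, 0)
  M2 = (+0.0765, -0.0765, 0)
  M3 = (-0.0765, -0.0765, 0)
rvec = (0.4168, -0.4737, -0.4288), |rvec| = θ = 0.76288 rad = 43.710°
Rodrigues: sinθ=0.69100, 1−cosθ=0.27715; R = I + sinθ·[k]× + (1−cosθ)·[k]×²:
    [+0.80558 +0.29438 -0.51418]
    [-0.48242 +0.82971 -0.28080]
    [+0.34396 +0.47426 +0.81041]
t = (-0.1820, -0.1496, 0.8325) m
M0: Pc = R·M0+t = (-0.22111, -0.04922, +0.84247); u = 806.8·(-0.22111)/0.84247 + 331.7 = 119.9542, v = 642.5·(-0.04922)/0.84247 + 247.2 = 209.6615
M1: Pc = R·M1+t = (-0.09785, -0.12303, +0.89509); u = 806.8·(-0.09785)/0.89509 + 331.7 = 243.4992, v = 642.5·(-0.12303)/0.89509 + 247.2 = 158.8869
M2: Pc = R·M2+t = (-0.14289, -0.24998, +0.82253); u = 806.8·(-0.14289)/0.82253 + 331.7 = 191.5399, v = 642.5·(-0.24998)/0.82253 + 247.2 = 51.9358
M3: Pc = R·M3+t = (-0.26615, -0.17617, +0.76991); u = 806.8·(-0.26615)/0.76991 + 331.7 = 52.7995, v = 642.5·(-0.17617)/0.76991 + 247.2 = 100.1853

c0=(119.95, 209.66) c1=(243.50, 158.89) c2=(191.54, 51.94) c3=(52.80, 100.19)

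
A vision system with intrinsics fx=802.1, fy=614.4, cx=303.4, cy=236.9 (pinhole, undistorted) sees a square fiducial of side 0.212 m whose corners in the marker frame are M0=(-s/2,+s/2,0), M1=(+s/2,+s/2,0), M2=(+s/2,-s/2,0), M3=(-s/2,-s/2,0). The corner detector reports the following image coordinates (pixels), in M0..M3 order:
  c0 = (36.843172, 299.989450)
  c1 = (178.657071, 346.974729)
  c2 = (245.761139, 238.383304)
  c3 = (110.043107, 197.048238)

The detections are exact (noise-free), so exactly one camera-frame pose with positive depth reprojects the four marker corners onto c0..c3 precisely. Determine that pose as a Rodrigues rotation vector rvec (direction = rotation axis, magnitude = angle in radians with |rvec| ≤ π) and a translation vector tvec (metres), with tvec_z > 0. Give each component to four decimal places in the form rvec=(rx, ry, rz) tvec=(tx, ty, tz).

rvec=(-0.3339, 0.0890, 0.3936) tvec=(-0.2186, 0.0566, 1.0920)

Intrinsics K: fx=802.1, fy=614.4, cx=303.4, cy=236.9
Marker side s = 0.212 m; corners in marker frame (Z=0):
  M0 = (-0.1060, +0.1060, 0)
  M1 = (+0.1060, +0.1060, 0)
  M2 = (+0.1060, -0.1060, 0)
  M3 = (-0.1060, -0.1060, 0)
Detected image corners:
  c0 = (36.843172, 299.989450) px
  c1 = (178.657071, 346.974729) px
  c2 = (245.761139, 238.383304) px
  c3 = (110.043107, 197.048238) px
Planar DLT: solve 8×8 A·h = b for H (H[2,2]=1):
  H  [+634.62072 -370.57478 +142.84849]
  H  [+170.93986 +423.94197 +268.73039]
  H  [-0.13663 -0.27629 +1.00000]
B = K⁻¹H; ‖b₁‖=0.915759, ‖b₂‖=0.915759; λ = 2/(‖b₁‖+‖b₂‖) = 1.091990, sign → tz>0 ⇒ λ=+1.091990
r₁ = λ·B[:,0] = (+0.92042,+0.36134,-0.14920); r₂ = λ·B[:,1] = (-0.39038,+0.86981,-0.30170)
r₃ = r₁×r₂ = (+0.02076,+0.33594,+0.94166); SVD([r₁ r₂ r₃]) → R = UVᵀ:
  R  [+0.92042 -0.39038 +0.02076]
  R  [+0.36134 +0.86981 +0.33594]
  R  [-0.14920 -0.30170 +0.94166]
t = (-0.21858, +0.05657, +1.09199) m
tr R = 2.731887; θ = arccos((tr R − 1)/2) = 0.523763 rad = 30.009°
axis k = ((R−Rᵀ)₃₂, (R−Rᵀ)₁₃, (R−Rᵀ)₂₁) / (2 sinθ) = (-0.637458, +0.169912, +0.751516)
rvec = θ·k = (-0.333877, +0.088993, +0.393616)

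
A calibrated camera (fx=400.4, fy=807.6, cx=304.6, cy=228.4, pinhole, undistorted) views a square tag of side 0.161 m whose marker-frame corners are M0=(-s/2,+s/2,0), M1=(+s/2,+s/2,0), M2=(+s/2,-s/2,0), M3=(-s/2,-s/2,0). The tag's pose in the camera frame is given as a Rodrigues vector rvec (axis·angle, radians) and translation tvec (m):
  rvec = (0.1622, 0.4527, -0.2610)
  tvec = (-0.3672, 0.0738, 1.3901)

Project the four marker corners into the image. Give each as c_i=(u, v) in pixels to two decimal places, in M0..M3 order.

c0=(188.98, 322.83) c1=(223.86, 307.58) c2=(209.33, 216.35) c3=(174.81, 236.43)

Intrinsics K: fx=400.4, fy=807.6, cx=304.6, cy=228.4
Marker side s = 0.161 m; corners in marker frame (Z=0):
  M0 = (-0.0805, +0.0805, 0)
  M1 = (+0.0805, +0.0805, 0)
  M2 = (+0.0805, -0.0805, 0)
  M3 = (-0.0805, -0.0805, 0)
rvec = (0.1622, 0.4527, -0.2610), |rvec| = θ = 0.54714 rad = 31.349°
Rodrigues: sinθ=0.52025, 1−cosθ=0.14599; R = I + sinθ·[k]× + (1−cosθ)·[k]×²:
    [+0.86684 +0.28398 +0.40980]
    [-0.21236 +0.95395 -0.21185]
    [-0.45109 +0.09661 +0.88723]
t = (-0.3672, 0.0738, 1.3901) m
M0: Pc = R·M0+t = (-0.41412, +0.16769, +1.43419); u = 400.4·(-0.41412)/1.43419 + 304.6 = 188.9850, v = 807.6·(+0.16769)/1.43419 + 228.4 = 322.8262
M1: Pc = R·M1+t = (-0.27456, +0.13350, +1.36156); u = 400.4·(-0.27456)/1.36156 + 304.6 = 223.8595, v = 807.6·(+0.13350)/1.36156 + 228.4 = 307.5831
M2: Pc = R·M2+t = (-0.32028, -0.02009, +1.34601); u = 400.4·(-0.32028)/1.34601 + 304.6 = 209.3259, v = 807.6·(-0.02009)/1.34601 + 228.4 = 216.3471
M3: Pc = R·M3+t = (-0.45984, +0.01410, +1.41864); u = 400.4·(-0.45984)/1.41864 + 304.6 = 174.8131, v = 807.6·(+0.01410)/1.41864 + 228.4 = 236.4281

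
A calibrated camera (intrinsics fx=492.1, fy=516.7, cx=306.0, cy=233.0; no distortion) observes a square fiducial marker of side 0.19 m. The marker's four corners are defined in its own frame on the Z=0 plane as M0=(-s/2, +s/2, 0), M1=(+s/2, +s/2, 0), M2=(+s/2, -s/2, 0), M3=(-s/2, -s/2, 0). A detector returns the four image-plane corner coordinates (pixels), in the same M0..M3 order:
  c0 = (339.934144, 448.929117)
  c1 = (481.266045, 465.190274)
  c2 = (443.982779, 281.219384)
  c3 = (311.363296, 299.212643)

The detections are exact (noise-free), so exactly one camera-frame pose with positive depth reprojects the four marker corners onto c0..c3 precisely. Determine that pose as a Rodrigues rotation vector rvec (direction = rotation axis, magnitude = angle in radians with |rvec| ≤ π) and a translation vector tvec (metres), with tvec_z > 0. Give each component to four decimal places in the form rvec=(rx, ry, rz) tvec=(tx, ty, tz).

rvec=(0.0264, 0.6938, -0.2057) tvec=(0.0970, 0.1599, 0.5896)

Intrinsics K: fx=492.1, fy=516.7, cx=306.0, cy=233.0
Marker side s = 0.19 m; corners in marker frame (Z=0):
  M0 = (-0.0950, +0.0950, 0)
  M1 = (+0.0950, +0.0950, 0)
  M2 = (+0.0950, -0.0950, 0)
  M3 = (-0.0950, -0.0950, 0)
Detected image corners:
  c0 = (339.934144, 448.929117) px
  c1 = (481.266045, 465.190274) px
  c2 = (443.982779, 281.219384) px
  c3 = (311.363296, 299.212643) px
Planar DLT: solve 8×8 A·h = b for H (H[2,2]=1):
  H  [+294.71580 +141.41774 +386.98629]
  H  [-409.08717 +840.87535 +373.08859]
  H  [-1.08096 -0.07492 +1.00000]
B = K⁻¹H; ‖b₁‖=1.696072, ‖b₂‖=1.696072; λ = 2/(‖b₁‖+‖b₂‖) = 0.589598, sign → tz>0 ⇒ λ=+0.589598
r₁ = λ·B[:,0] = (+0.74941,-0.17941,-0.63733); r₂ = λ·B[:,1] = (+0.19690,+0.97943,-0.04417)
r₃ = r₁×r₂ = (+0.63214,-0.09239,+0.76932); SVD([r₁ r₂ r₃]) → R = UVᵀ:
  R  [+0.74941 +0.19690 +0.63214]
  R  [-0.17941 +0.97943 -0.09239]
  R  [-0.63733 -0.04417 +0.76932]
t = (+0.09703, +0.15985, +0.58960) m
tr R = 2.498165; θ = arccos((tr R − 1)/2) = 0.724120 rad = 41.489°
axis k = ((R−Rᵀ)₃₂, (R−Rᵀ)₁₃, (R−Rᵀ)₂₁) / (2 sinθ) = (+0.036392, +0.958129, -0.284016)
rvec = θ·k = (+0.026352, +0.693800, -0.205662)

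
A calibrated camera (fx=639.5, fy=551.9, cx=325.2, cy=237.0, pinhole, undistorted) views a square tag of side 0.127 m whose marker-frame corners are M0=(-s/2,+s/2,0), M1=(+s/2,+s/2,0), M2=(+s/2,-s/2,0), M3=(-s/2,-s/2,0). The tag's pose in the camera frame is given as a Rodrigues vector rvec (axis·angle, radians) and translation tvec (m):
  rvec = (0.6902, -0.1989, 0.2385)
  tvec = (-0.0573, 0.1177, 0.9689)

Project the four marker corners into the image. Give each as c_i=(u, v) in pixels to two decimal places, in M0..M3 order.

c0=(237.56, 323.61) c1=(316.07, 331.16) c2=(339.50, 283.58) c3=(255.25, 273.68)

Intrinsics K: fx=639.5, fy=551.9, cx=325.2, cy=237.0
Marker side s = 0.127 m; corners in marker frame (Z=0):
  M0 = (-0.0635, +0.0635, 0)
  M1 = (+0.0635, +0.0635, 0)
  M2 = (+0.0635, -0.0635, 0)
  M3 = (-0.0635, -0.0635, 0)
rvec = (0.6902, -0.1989, 0.2385), |rvec| = θ = 0.75685 rad = 43.364°
Rodrigues: sinθ=0.68663, 1−cosθ=0.27300; R = I + sinθ·[k]× + (1−cosθ)·[k]×²:
    [+0.95404 -0.28180 -0.10200]
    [+0.15095 +0.74586 -0.64878]
    [+0.25890 +0.60356 +0.75411]
t = (-0.0573, 0.1177, 0.9689) m
M0: Pc = R·M0+t = (-0.13578, +0.15548, +0.99079); u = 639.5·(-0.13578)/0.99079 + 325.2 = 237.5640, v = 551.9·(+0.15548)/0.99079 + 237.0 = 323.6056
M1: Pc = R·M1+t = (-0.01461, +0.17465, +1.02367); u = 639.5·(-0.01461)/1.02367 + 325.2 = 316.0711, v = 551.9·(+0.17465)/1.02367 + 237.0 = 331.1594
M2: Pc = R·M2+t = (+0.02118, +0.07992, +0.94701); u = 639.5·(+0.02118)/0.94701 + 325.2 = 339.4995, v = 551.9·(+0.07992)/0.94701 + 237.0 = 283.5776
M3: Pc = R·M3+t = (-0.09999, +0.06075, +0.91413); u = 639.5·(-0.09999)/0.91413 + 325.2 = 255.2521, v = 551.9·(+0.06075)/0.91413 + 237.0 = 273.6790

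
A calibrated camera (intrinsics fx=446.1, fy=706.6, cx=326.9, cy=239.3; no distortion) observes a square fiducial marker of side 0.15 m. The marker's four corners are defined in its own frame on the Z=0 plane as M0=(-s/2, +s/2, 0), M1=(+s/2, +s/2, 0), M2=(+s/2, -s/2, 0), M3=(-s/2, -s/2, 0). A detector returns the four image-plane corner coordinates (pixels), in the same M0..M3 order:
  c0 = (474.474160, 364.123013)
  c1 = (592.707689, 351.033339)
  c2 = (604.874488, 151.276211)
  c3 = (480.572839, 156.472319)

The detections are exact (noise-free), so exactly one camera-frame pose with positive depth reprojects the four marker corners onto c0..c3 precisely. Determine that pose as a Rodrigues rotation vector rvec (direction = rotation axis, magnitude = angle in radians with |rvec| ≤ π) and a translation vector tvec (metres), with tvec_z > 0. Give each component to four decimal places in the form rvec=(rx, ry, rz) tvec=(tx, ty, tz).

rvec=(0.1801, -0.1436, -0.0286) tvec=(0.2427, 0.0137, 0.5097)

Intrinsics K: fx=446.1, fy=706.6, cx=326.9, cy=239.3
Marker side s = 0.15 m; corners in marker frame (Z=0):
  M0 = (-0.0750, +0.0750, 0)
  M1 = (+0.0750, +0.0750, 0)
  M2 = (+0.0750, -0.0750, 0)
  M3 = (-0.0750, -0.0750, 0)
Detected image corners:
  c0 = (474.474160, 364.123013) px
  c1 = (592.707689, 351.033339) px
  c2 = (604.874488, 151.276211) px
  c3 = (480.572839, 156.472319) px
Planar DLT: solve 8×8 A·h = b for H (H[2,2]=1):
  H  [+955.49441 +129.33950 +539.28306]
  H  [+8.47724 +1448.07507 +258.33825]
  H  [+0.27423 +0.35425 +1.00000]
B = K⁻¹H; ‖b₁‖=1.961872, ‖b₂‖=1.961872; λ = 2/(‖b₁‖+‖b₂‖) = 0.509717, sign → tz>0 ⇒ λ=+0.509717
r₁ = λ·B[:,0] = (+0.98932,-0.04122,+0.13978); r₂ = λ·B[:,1] = (+0.01547,+0.98344,+0.18057)
r₃ = r₁×r₂ = (-0.14491,-0.17648,+0.97358); SVD([r₁ r₂ r₃]) → R = UVᵀ:
  R  [+0.98932 +0.01547 -0.14491]
  R  [-0.04122 +0.98344 -0.17648]
  R  [+0.13978 +0.18057 +0.97358]
t = (+0.24267, +0.01373, +0.50972) m
tr R = 2.946345; θ = arccos((tr R − 1)/2) = 0.232157 rad = 13.302°
axis k = ((R−Rᵀ)₃₂, (R−Rᵀ)₁₃, (R−Rᵀ)₂₁) / (2 sinθ) = (+0.775916, -0.618689, -0.123199)
rvec = θ·k = (+0.180135, -0.143633, -0.028602)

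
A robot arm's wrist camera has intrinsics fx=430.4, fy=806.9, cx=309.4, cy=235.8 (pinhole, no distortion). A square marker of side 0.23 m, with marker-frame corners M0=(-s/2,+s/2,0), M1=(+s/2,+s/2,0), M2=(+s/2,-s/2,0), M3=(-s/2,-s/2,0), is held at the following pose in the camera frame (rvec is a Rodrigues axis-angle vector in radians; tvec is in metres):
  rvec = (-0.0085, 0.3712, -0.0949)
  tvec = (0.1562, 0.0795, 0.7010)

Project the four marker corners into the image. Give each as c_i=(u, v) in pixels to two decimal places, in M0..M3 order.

Intrinsics K: fx=430.4, fy=806.9, cx=309.4, cy=235.8
Marker side s = 0.23 m; corners in marker frame (Z=0):
  M0 = (-0.1150, +0.1150, 0)
  M1 = (+0.1150, +0.1150, 0)
  M2 = (+0.1150, -0.1150, 0)
  M3 = (-0.1150, -0.1150, 0)
rvec = (-0.0085, 0.3712, -0.0949), |rvec| = θ = 0.38323 rad = 21.958°
Rodrigues: sinθ=0.37392, 1−cosθ=0.07254; R = I + sinθ·[k]× + (1−cosθ)·[k]×²:
    [+0.92750 +0.09104 +0.36258]
    [-0.09415 +0.99552 -0.00911]
    [-0.36178 -0.02569 +0.93191]
t = (0.1562, 0.0795, 0.7010) m
M0: Pc = R·M0+t = (+0.06001, +0.20481, +0.73965); u = 430.4·(+0.06001)/0.73965 + 309.4 = 344.3179, v = 806.9·(+0.20481)/0.73965 + 235.8 = 459.2336
M1: Pc = R·M1+t = (+0.27333, +0.18316, +0.65644); u = 430.4·(+0.27333)/0.65644 + 309.4 = 488.6116, v = 806.9·(+0.18316)/0.65644 + 235.8 = 460.9373
M2: Pc = R·M2+t = (+0.25239, -0.04581, +0.66235); u = 430.4·(+0.25239)/0.66235 + 309.4 = 473.4069, v = 806.9·(-0.04581)/0.66235 + 235.8 = 179.9902
M3: Pc = R·M3+t = (+0.03907, -0.02416, +0.74556); u = 430.4·(+0.03907)/0.74556 + 309.4 = 331.9538, v = 806.9·(-0.02416)/0.74556 + 235.8 = 209.6557

c0=(344.32, 459.23) c1=(488.61, 460.94) c2=(473.41, 179.99) c3=(331.95, 209.66)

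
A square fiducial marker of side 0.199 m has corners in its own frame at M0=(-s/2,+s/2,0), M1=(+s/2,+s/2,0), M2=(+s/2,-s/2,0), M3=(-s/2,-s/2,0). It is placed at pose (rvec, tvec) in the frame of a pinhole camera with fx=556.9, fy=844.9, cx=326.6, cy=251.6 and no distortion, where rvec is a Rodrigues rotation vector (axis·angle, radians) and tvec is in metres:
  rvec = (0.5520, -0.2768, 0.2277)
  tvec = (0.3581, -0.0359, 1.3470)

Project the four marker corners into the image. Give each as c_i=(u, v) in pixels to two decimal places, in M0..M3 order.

c0=(423.15, 271.91) c1=(491.74, 287.26) c2=(527.42, 185.20) c3=(455.42, 163.59)

Intrinsics K: fx=556.9, fy=844.9, cx=326.6, cy=251.6
Marker side s = 0.199 m; corners in marker frame (Z=0):
  M0 = (-0.0995, +0.0995, 0)
  M1 = (+0.0995, +0.0995, 0)
  M2 = (+0.0995, -0.0995, 0)
  M3 = (-0.0995, -0.0995, 0)
rvec = (0.5520, -0.2768, 0.2277), |rvec| = θ = 0.65816 rad = 37.710°
Rodrigues: sinθ=0.61166, 1−cosθ=0.20888; R = I + sinθ·[k]× + (1−cosθ)·[k]×²:
    [+0.93805 -0.28529 -0.19664]
    [+0.13794 +0.82807 -0.54340]
    [+0.31785 +0.48261 +0.81612]
t = (0.3581, -0.0359, 1.3470) m
M0: Pc = R·M0+t = (+0.23638, +0.03277, +1.36339); u = 556.9·(+0.23638)/1.36339 + 326.6 = 423.1521, v = 844.9·(+0.03277)/1.36339 + 251.6 = 271.9066
M1: Pc = R·M1+t = (+0.42305, +0.06022, +1.42665); u = 556.9·(+0.42305)/1.42665 + 326.6 = 491.7400, v = 844.9·(+0.06022)/1.42665 + 251.6 = 287.2623
M2: Pc = R·M2+t = (+0.47982, -0.10457, +1.33061); u = 556.9·(+0.47982)/1.33061 + 326.6 = 527.4207, v = 844.9·(-0.10457)/1.33061 + 251.6 = 185.2020
M3: Pc = R·M3+t = (+0.29315, -0.13202, +1.26735); u = 556.9·(+0.29315)/1.26735 + 326.6 = 455.4160, v = 844.9·(-0.13202)/1.26735 + 251.6 = 163.5888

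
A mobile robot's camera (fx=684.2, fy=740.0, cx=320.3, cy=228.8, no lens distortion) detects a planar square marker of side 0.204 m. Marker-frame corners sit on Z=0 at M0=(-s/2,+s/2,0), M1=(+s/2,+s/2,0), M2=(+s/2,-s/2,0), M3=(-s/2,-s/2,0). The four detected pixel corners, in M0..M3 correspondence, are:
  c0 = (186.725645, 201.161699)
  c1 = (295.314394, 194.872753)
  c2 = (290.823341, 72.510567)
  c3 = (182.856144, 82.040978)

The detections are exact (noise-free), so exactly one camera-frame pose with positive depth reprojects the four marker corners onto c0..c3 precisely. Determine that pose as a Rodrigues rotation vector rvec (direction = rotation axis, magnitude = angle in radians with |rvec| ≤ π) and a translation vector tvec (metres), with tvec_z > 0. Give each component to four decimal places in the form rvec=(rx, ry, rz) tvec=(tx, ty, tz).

rvec=(-0.0252, 0.1670, -0.0430) tvec=(-0.1494, -0.1535, 1.2445)

Intrinsics K: fx=684.2, fy=740.0, cx=320.3, cy=228.8
Marker side s = 0.204 m; corners in marker frame (Z=0):
  M0 = (-0.1020, +0.1020, 0)
  M1 = (+0.1020, +0.1020, 0)
  M2 = (+0.1020, -0.1020, 0)
  M3 = (-0.1020, -0.1020, 0)
Detected image corners:
  c0 = (186.725645, 201.161699) px
  c1 = (295.314394, 194.872753) px
  c2 = (290.823341, 72.510567) px
  c3 = (182.856144, 82.040978) px
Planar DLT: solve 8×8 A·h = b for H (H[2,2]=1):
  H  [+498.96771 +14.97546 +238.18994]
  H  [-57.11320 +588.59612 +137.55856]
  H  [-0.13311 -0.02300 +1.00000]
B = K⁻¹H; ‖b₁‖=0.803505, ‖b₂‖=0.803505; λ = 2/(‖b₁‖+‖b₂‖) = 1.244547, sign → tz>0 ⇒ λ=+1.244547
r₁ = λ·B[:,0] = (+0.98516,-0.04483,-0.16566); r₂ = λ·B[:,1] = (+0.04064,+0.99876,-0.02862)
r₃ = r₁×r₂ = (+0.16674,+0.02147,+0.98577); SVD([r₁ r₂ r₃]) → R = UVᵀ:
  R  [+0.98516 +0.04064 +0.16674]
  R  [-0.04483 +0.99876 +0.02147]
  R  [-0.16566 -0.02862 +0.98577]
t = (-0.14936, -0.15345, +1.24455) m
tr R = 2.969695; θ = arccos((tr R − 1)/2) = 0.174303 rad = 9.987°
axis k = ((R−Rᵀ)₃₂, (R−Rᵀ)₁₃, (R−Rᵀ)₂₁) / (2 sinθ) = (-0.144423, +0.958337, -0.246437)
rvec = θ·k = (-0.025173, +0.167041, -0.042955)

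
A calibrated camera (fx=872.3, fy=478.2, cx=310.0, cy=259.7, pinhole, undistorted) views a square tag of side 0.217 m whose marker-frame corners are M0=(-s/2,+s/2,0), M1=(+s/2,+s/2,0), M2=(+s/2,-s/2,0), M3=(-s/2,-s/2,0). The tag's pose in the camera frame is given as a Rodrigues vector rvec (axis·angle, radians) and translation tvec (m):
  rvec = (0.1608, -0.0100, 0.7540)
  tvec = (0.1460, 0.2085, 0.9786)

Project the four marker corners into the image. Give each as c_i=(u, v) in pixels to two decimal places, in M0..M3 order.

Intrinsics K: fx=872.3, fy=478.2, cx=310.0, cy=259.7
Marker side s = 0.217 m; corners in marker frame (Z=0):
  M0 = (-0.1085, +0.1085, 0)
  M1 = (+0.1085, +0.1085, 0)
  M2 = (+0.1085, -0.1085, 0)
  M3 = (-0.1085, -0.1085, 0)
rvec = (0.1608, -0.0100, 0.7540), |rvec| = θ = 0.77102 rad = 44.176°
Rodrigues: sinθ=0.69687, 1−cosθ=0.28280; R = I + sinθ·[k]× + (1−cosθ)·[k]×²:
    [+0.72950 -0.68225 +0.04864]
    [+0.68072 +0.71725 -0.14892]
    [+0.06672 +0.14175 +0.98765]
t = (0.1460, 0.2085, 0.9786) m
M0: Pc = R·M0+t = (-0.00717, +0.21246, +0.98674); u = 872.3·(-0.00717)/0.98674 + 310.0 = 303.6573, v = 478.2·(+0.21246)/0.98674 + 259.7 = 362.6652
M1: Pc = R·M1+t = (+0.15113, +0.36018, +1.00122); u = 872.3·(+0.15113)/1.00122 + 310.0 = 441.6675, v = 478.2·(+0.36018)/1.00122 + 259.7 = 431.7282
M2: Pc = R·M2+t = (+0.29917, +0.20454, +0.97046); u = 872.3·(+0.29917)/0.97046 + 310.0 = 578.9142, v = 478.2·(+0.20454)/0.97046 + 259.7 = 360.4868
M3: Pc = R·M3+t = (+0.14087, +0.05682, +0.95598); u = 872.3·(+0.14087)/0.95598 + 310.0 = 438.5419, v = 478.2·(+0.05682)/0.95598 + 259.7 = 288.1228

c0=(303.66, 362.67) c1=(441.67, 431.73) c2=(578.91, 360.49) c3=(438.54, 288.12)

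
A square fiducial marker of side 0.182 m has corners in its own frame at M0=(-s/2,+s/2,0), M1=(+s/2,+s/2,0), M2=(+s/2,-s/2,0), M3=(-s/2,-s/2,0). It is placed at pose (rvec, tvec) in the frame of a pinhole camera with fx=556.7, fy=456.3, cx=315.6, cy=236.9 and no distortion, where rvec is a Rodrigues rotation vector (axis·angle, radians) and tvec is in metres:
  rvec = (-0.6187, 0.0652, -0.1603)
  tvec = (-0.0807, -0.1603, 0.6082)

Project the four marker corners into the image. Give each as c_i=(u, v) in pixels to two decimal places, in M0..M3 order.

c0=(156.96, 177.95) c1=(336.51, 152.38) c2=(313.20, 64.94) c3=(162.45, 86.74)

Intrinsics K: fx=556.7, fy=456.3, cx=315.6, cy=236.9
Marker side s = 0.182 m; corners in marker frame (Z=0):
  M0 = (-0.0910, +0.0910, 0)
  M1 = (+0.0910, +0.0910, 0)
  M2 = (+0.0910, -0.0910, 0)
  M3 = (-0.0910, -0.0910, 0)
rvec = (-0.6187, 0.0652, -0.1603), |rvec| = θ = 0.64245 rad = 36.809°
Rodrigues: sinθ=0.59916, 1−cosθ=0.19937; R = I + sinθ·[k]× + (1−cosθ)·[k]×²:
    [+0.98553 +0.13001 +0.10871]
    [-0.16898 +0.80269 +0.57196]
    [-0.01290 -0.58206 +0.81304]
t = (-0.0807, -0.1603, 0.6082) m
M0: Pc = R·M0+t = (-0.15855, -0.07188, +0.55641); u = 556.7·(-0.15855)/0.55641 + 315.6 = 156.9640, v = 456.3·(-0.07188)/0.55641 + 236.9 = 177.9540
M1: Pc = R·M1+t = (+0.02081, -0.10263, +0.55406); u = 556.7·(+0.02081)/0.55406 + 315.6 = 336.5140, v = 456.3·(-0.10263)/0.55406 + 236.9 = 152.3756
M2: Pc = R·M2+t = (-0.00285, -0.24872, +0.65999); u = 556.7·(-0.00285)/0.65999 + 315.6 = 313.1981, v = 456.3·(-0.24872)/0.65999 + 236.9 = 64.9410
M3: Pc = R·M3+t = (-0.18221, -0.21797, +0.66234); u = 556.7·(-0.18221)/0.66234 + 315.6 = 162.4478, v = 456.3·(-0.21797)/0.66234 + 236.9 = 86.7383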